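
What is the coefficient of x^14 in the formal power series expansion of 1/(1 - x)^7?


The expansion 1/(1 - x)^r = sum_{k>=0} C(k + r - 1, r - 1) x^k follows from the multiset / negative-binomial theorem (or from repeated differentiation of the geometric series).
For r = 7 and k = 14:
C(20, 6) = 2432902008176640000 / (720 * 87178291200) = 38760.

38760


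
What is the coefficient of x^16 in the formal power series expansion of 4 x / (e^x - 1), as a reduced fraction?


The exponential generating function for Bernoulli numbers is
x / (e^x - 1) = sum_{k>=0} B_k x^k / k!.
So the coefficient of x^16 in 4 x / (e^x - 1) is 4 B_16 / 16!.
Computing: B_16 = -3617/510, 16! = 20922789888000, giving
4 * -3617/510 / 20922789888000 = -3617/2667655710720000.

-3617/2667655710720000


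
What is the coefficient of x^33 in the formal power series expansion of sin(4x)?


The Maclaurin series is sin(t) = sum_{k>=0} (-1)^k t^(2k+1) / (2k+1)!, so substituting t = 4x, only odd powers of x are nonzero, with coefficient of x^(2k+1) equal to (-1)^k 4^(2k+1) / (2k+1)!.
Write 33 = 2*16 + 1, giving the coefficient (-1)^16 * 4^33 / 33! = 73786976294838206464/8683317618811886495518194401280000000 = 34359738368/4043484860477916195764296875.

34359738368/4043484860477916195764296875


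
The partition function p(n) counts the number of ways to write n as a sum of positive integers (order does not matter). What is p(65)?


Using the generating function prod_{k>=1} 1/(1-x^k), we compute p(65).
By dynamic programming over parts 1 through 65:
p(65) = 2012558

2012558


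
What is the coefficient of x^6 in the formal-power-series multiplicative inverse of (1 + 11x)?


The inverse is 1/(1 + 11x). Apply the geometric identity 1/(1 - y) = sum_{k>=0} y^k with y = -11x:
1/(1 + 11x) = sum_{k>=0} (-11)^k x^k.
So the coefficient of x^6 is (-11)^6 = 1771561.

1771561


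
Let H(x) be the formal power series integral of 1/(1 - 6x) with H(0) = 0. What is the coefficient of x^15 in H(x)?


1/(1 - 6x) = sum_{k>=0} 6^k x^k. Integrating termwise with H(0) = 0:
H(x) = sum_{k>=0} 6^k x^(k+1) / (k+1) = sum_{m>=1} 6^(m-1) x^m / m.
For m = 15: 6^14/15 = 78364164096/15 = 26121388032/5.

26121388032/5


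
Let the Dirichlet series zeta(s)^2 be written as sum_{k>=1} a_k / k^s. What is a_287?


The Dirichlet convolution of the constant function 1 with itself gives (1 * 1)(k) = sum_{d | k} 1 = d(k), the number of positive divisors of k.
Since zeta(s) = sum_{k>=1} 1/k^s, we have zeta(s)^2 = sum_{k>=1} d(k)/k^s, so a_k = d(k).
For k = 287: the divisors are 1, 7, 41, 287.
Count = 4.

4


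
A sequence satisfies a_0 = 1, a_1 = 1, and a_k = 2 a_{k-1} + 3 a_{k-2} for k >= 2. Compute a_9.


The characteristic equation is t^2 - 2 t - 3 = 0, with roots r_1 = 3 and r_2 = -1 (so c_1 = r_1 + r_2, c_2 = -r_1 r_2 as required).
One can use the closed form a_n = A r_1^n + B r_2^n, but direct iteration is more reliable:
a_0 = 1, a_1 = 1, a_2 = 5, a_3 = 13, a_4 = 41, a_5 = 121, a_6 = 365, a_7 = 1093, a_8 = 3281, a_9 = 9841.
So a_9 = 9841.

9841


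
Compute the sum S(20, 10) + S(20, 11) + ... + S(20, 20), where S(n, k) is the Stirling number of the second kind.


By definition, S(n, k) counts partitions of an n-set into exactly k nonempty blocks.
Computing row n = 20 for k = 10..20:
S(20, k): 5917584964655, 1900842429486, 411016633391, 61068660380, 6302524580, 452329200, 22350954, 741285, 15675, 190, 1
Sum = 8297290649797.

8297290649797


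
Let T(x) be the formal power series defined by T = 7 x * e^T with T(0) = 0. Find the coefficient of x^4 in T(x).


Apply the Lagrange inversion formula: if T = 7 x * phi(T) with phi(t) = e^t, then
[x^n] T = 7^n * (1/n) [t^(n-1)] phi(t)^n = 7^n * (1/n) [t^(n-1)] e^(n t) = 7^n * (1/n) * n^(n-1) / (n-1)! = 7^n * n^(n-1) / n!.
When c = 1 this is the Cayley count of rooted labeled trees on n vertices, divided by n!.
For n = 4: 7^4 * 4^3 / 4! = 2401 * 64/24 = 19208/3.

19208/3


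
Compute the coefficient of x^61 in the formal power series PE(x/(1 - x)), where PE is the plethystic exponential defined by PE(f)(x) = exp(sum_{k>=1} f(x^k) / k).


For f(x) = x/(1 - x) we have
sum_{k>=1} f(x^k) / k = sum_{k>=1} (1/k) * x^k / (1 - x^k) = sum_{k, m >= 1} x^(k m) / k,
which after exponentiating simplifies to
PE(x/(1 - x)) = prod_{k>=1} 1 / (1 - x^k).
This is the generating function for the partition function p(n), so the coefficient of x^61 is p(61).
Computing p(61) by dynamic programming over parts 1, 2, ..., 61: p(61) = 1121505.

1121505


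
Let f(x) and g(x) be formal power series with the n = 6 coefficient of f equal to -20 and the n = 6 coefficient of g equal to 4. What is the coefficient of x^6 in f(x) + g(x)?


Addition of formal power series is termwise.
The coefficient of x^6 in f + g = -20 + 4
= -16

-16


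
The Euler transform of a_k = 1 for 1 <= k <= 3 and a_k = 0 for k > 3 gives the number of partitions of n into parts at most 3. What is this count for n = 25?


Partitions of 25 into parts at most 3:
Using generating function (1-x)^(-1)(1-x^2)^(-1)(1-x^3)^(-1),
the coefficient of x^25 = 65

65


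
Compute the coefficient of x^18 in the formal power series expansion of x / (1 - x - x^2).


Let f(x) = sum_{k>=0} a_k x^k. Multiplying f(x) * (1 - x - x^2) = x and matching coefficients gives a_0 = 0, a_1 = 1, and a_k = a_{k-1} + a_{k-2} for k >= 2. These are the Fibonacci numbers F_k.
Iterating from F_0 = 0, F_1 = 1:
F_0=0, F_1=1, F_2=1, F_3=2, F_4=3, F_5=5, F_6=8, F_7=13, F_8=21, F_9=34, ...
F_18 = 2584.

2584


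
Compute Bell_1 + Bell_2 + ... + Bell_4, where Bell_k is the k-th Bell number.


Recall Bell_k counts set partitions of a k-set (with Bell_0 = 1 by convention).
Bell_1 through Bell_4: 1, 2, 5, 15
Sum = 1 + 2 + 5 + 15 = 23.

23


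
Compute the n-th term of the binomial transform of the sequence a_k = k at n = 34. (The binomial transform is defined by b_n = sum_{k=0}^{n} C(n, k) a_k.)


With a_k = k, b_n = sum_{k=0}^{n} C(n, k) k. Using k * C(n, k) = n * C(n-1, k-1) gives b_n = n * sum_{k>=1} C(n-1, k-1) = n * 2^(n-1).
For n = 34: 34 * 2^33 = 34 * 8589934592 = 292057776128.

292057776128


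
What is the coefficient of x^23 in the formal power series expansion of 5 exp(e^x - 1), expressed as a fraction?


exp(e^x - 1) is the exponential generating function for the Bell numbers Bell_k: exp(e^x - 1) = sum_{k>=0} Bell_k x^k / k!.
So the coefficient of x^23 in 5 exp(e^x - 1) is 5 Bell_23 / 23!.
Computing: Bell_23 = 44152005855084346 and 23! = 25852016738884976640000, giving
5 * 44152005855084346/25852016738884976640000 = 22076002927542173/2585201673888497664000.

22076002927542173/2585201673888497664000


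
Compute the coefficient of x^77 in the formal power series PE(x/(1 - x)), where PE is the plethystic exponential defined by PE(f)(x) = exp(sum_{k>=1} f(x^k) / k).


For f(x) = x/(1 - x) we have
sum_{k>=1} f(x^k) / k = sum_{k>=1} (1/k) * x^k / (1 - x^k) = sum_{k, m >= 1} x^(k m) / k,
which after exponentiating simplifies to
PE(x/(1 - x)) = prod_{k>=1} 1 / (1 - x^k).
This is the generating function for the partition function p(n), so the coefficient of x^77 is p(77).
Computing p(77) by dynamic programming over parts 1, 2, ..., 77: p(77) = 10619863.

10619863


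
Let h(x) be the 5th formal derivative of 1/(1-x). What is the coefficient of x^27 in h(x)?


Differentiating 5 times: d^5/dx^5 [1/(1-x)] = 5!/(1-x)^6.
The expansion 1/(1-x)^6 = sum_{k>=0} C(k+5, 5) x^k, so the coefficient of x^n in 5!/(1-x)^6 is 5! * C(n+5, 5).
For n = 27: 120 * C(32, 5) = 120 * 201376 = 24165120

24165120


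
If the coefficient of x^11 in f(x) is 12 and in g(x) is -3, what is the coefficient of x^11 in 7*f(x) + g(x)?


Scalar multiplication scales coefficients: 7 * 12 = 84.
Then add the g coefficient: 84 + -3
= 81

81


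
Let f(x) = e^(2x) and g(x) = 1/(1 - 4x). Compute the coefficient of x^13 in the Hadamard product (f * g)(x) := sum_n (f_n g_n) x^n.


Expanding: f_k = 2^k/k! (from e^(2x)) and g_k = 4^k (from 1/(1 - 4x)). So the Hadamard coefficient (f * g)_k = 2^k 4^k / k! = (8)^k / k!.
For k = 13: 8^13/13! = 549755813888/6227020800 = 536870912/6081075.

536870912/6081075


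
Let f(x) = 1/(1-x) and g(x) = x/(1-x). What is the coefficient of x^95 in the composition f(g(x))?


First simplify the composition: f(g(x)) = 1/(1 - x/(1-x)) = (1-x)/((1-x) - x) = (1-x)/(1-2x).
Now extract the coefficient. Write (1-x)/(1-2x) = 1/(1-2x) - x/(1-2x).
The coefficient of x^n in 1/(1-2x) is 2^n, and in x/(1-2x) is 2^(n-1) (for n >= 1).
So the coefficient of x^95 is 2^95 - 2^94 = 39614081257132168796771975168 - 19807040628566084398385987584 = 19807040628566084398385987584.

19807040628566084398385987584


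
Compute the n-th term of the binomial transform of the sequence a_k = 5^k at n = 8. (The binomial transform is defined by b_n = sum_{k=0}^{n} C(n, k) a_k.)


With a_k = 5^k, b_n = sum_{k=0}^{n} C(n, k) 5^k = (1 + 5)^n by the binomial theorem.
For n = 8: (1 + 5)^8 = 6^8 = 1679616.

1679616


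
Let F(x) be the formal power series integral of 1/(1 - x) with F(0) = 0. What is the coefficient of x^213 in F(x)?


1/(1 - x) = sum_{k>=0} x^k. Integrating termwise and using F(0) = 0 gives
F(x) = sum_{k>=0} x^(k+1) / (k+1) = sum_{m>=1} x^m / m = -ln(1 - x).
So the coefficient of x^213 is 1/213 = 1/213.

1/213


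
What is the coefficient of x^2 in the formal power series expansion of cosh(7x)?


The Maclaurin series is cosh(t) = sum_{m>=0} t^(2m) / (2m)!, so substituting t = 7x, only even powers of x are nonzero, with coefficient of x^(2m) equal to 7^(2m) / (2m)!.
For x^2 the coefficient is 7^2/2! = 49/2 = 49/2.

49/2


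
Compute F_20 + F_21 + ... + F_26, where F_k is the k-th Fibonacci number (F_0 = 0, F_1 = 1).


Use the identity sum_{k=0}^{N} F_k = F_{N+2} - 1 (which follows from F_{k+2} - F_{k+1} = F_k). Then
sum_{k=20}^{26} F_k = (F_{28} - 1) - (F_{21} - 1) = F_{28} - F_{21}.
Computing: F_{28} = 317811, F_{21} = 10946, so
Sum = 317811 - 10946 = 306865.

306865


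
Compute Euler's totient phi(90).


phi(n) counts integers in [1, n] coprime to n. Using the multiplicative formula phi(n) = n * prod_{p | n} (1 - 1/p):
90 = 2 * 3^2 * 5, so
phi(90) = 90 * (1 - 1/2) * (1 - 1/3) * (1 - 1/5) = 24.

24


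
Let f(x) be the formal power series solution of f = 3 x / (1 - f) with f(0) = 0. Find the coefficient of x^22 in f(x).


Apply Lagrange inversion: f = 3 x * phi(f) with phi(t) = 1/(1 - t), so
[x^n] f = 3^n * (1/n) [t^(n-1)] phi(t)^n = 3^n * (1/n) [t^(n-1)] (1 - t)^(-n) = 3^n * (1/n) C(2n - 2, n - 1) = 3^n * C_{n-1}.
For n = 22: C_21 = C(42, 21) / 22 = 538257874440/22 = 24466267020.
With the 3^22 = 31381059609 factor, the coefficient is 31381059609 * 24466267020 = 767777383764330795180.

767777383764330795180


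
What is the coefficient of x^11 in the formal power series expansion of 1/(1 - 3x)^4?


The general identity 1/(1 - c x)^r = sum_{k>=0} c^k C(k + r - 1, r - 1) x^k follows by substituting y = c x into 1/(1 - y)^r = sum_{k>=0} C(k + r - 1, r - 1) y^k.
For c = 3, r = 4, k = 11:
3^11 * C(14, 3) = 177147 * 364 = 64481508.

64481508


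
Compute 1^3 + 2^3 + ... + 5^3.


This power sum has a closed form given by Faulhaber's formula
sum_{k=1}^{m} k^p = (1 / (p + 1)) * sum_{j=0}^{p} C(p + 1, j) B_j m^(p + 1 - j),
but for small m direct computation is fastest:
1 + 8 + 27 + 64 + 125 = 225.

225


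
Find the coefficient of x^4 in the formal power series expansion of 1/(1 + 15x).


Write 1/(1 + c x) = 1/(1 - (-c) x) and apply the geometric-series identity
1/(1 - y) = sum_{k>=0} y^k to get 1/(1 + c x) = sum_{k>=0} (-c)^k x^k.
So the coefficient of x^k is (-c)^k = (-1)^k * c^k.
Here c = 15 and k = 4:
(-15)^4 = 1 * 50625 = 50625

50625


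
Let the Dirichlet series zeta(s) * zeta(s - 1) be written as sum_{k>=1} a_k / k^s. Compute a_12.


Convolution gives a_k = sum_{d | k} d * 1 = sum_{d | k} d = sigma(k), the sum of positive divisors of k.
For k = 12, the divisors are 1, 2, 3, 4, 6, 12, so
sigma(12) = 1 + 2 + 3 + 4 + 6 + 12 = 28.

28


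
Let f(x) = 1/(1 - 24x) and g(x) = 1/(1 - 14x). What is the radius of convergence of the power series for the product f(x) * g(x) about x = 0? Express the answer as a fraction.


The radius of 1/(1 - 24x) is 1/24 (nearest singularity at x = 1/24), and the radius of 1/(1 - 14x) is 1/14.
The product f(x)*g(x) = 1/((1 - 24x)(1 - 14x)) has singularities at both 1/24 and 1/14, so its radius of convergence is the distance to the nearest one:
min(1/24, 1/14) = 1/24.

1/24


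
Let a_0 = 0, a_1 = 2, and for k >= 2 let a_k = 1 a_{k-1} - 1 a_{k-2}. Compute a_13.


Iterating the recurrence forward:
a_0 = 0
a_1 = 2
a_2 = 1*2 - 1*0 = 2
a_3 = 1*2 - 1*2 = 0
a_4 = 1*0 - 1*2 = -2
a_5 = 1*-2 - 1*0 = -2
a_6 = 1*-2 - 1*-2 = 0
a_7 = 1*0 - 1*-2 = 2
a_8 = 1*2 - 1*0 = 2
a_9 = 1*2 - 1*2 = 0
a_10 = 1*0 - 1*2 = -2
a_11 = 1*-2 - 1*0 = -2
a_12 = 1*-2 - 1*-2 = 0
a_13 = 1*0 - 1*-2 = 2
So a_13 = 2.

2


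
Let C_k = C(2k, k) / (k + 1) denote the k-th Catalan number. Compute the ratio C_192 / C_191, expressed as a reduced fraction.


Using C_k = (2k)! / (k! (k+1)!), the ratio C_{k+1}/C_k simplifies to
C_{k+1}/C_k = [(2k+2)! / ((k+1)! (k+2)!)] * [k! (k+1)! / (2k)!]
 = (2k+2)(2k+1) / ((k+1)(k+2)) = 2(2k+1) / (k+2).
For k = 191: 2(2*191 + 1) / (191 + 2) = 766/193 = 766/193.

766/193


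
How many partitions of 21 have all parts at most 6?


Using the generating function (1-x)^(-1)(1-x^2)^(-1)...(1-x^6)^(-1),
the coefficient of x^21 counts these restricted partitions.
Result = 331

331


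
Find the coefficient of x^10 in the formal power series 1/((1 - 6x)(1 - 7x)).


By partial fractions or Cauchy convolution:
The coefficient equals sum_{k=0}^{10} 6^k * 7^(10-k).
= 1614529687

1614529687


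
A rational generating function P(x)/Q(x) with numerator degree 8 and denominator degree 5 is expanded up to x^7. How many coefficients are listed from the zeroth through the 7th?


Expanding up to x^7 gives the coefficients for x^0, x^1, ..., x^7.
That is 7 + 1 = 8 coefficients in total.

8


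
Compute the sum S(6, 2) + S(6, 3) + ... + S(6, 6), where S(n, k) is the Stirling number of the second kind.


By definition, S(n, k) counts partitions of an n-set into exactly k nonempty blocks.
Computing row n = 6 for k = 2..6:
S(6, k): 31, 90, 65, 15, 1
Sum = 202.

202


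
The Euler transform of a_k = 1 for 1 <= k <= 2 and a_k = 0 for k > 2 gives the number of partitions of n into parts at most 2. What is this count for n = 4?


Partitions of 4 into parts at most 2:
Using generating function (1-x)^(-1)(1-x^2)^(-1),
the coefficient of x^4 = 3

3


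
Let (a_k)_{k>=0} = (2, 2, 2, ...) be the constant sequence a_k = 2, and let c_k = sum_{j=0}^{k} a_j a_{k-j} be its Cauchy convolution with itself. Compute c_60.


Since a_j = 2 for all j >= 0, the convolution sum becomes
c_k = sum_{j=0}^{k} 2 * 2 = 4 * (k + 1).
Equivalently, the generating function of (a_k) is 2/(1 - x) and its square is 4/(1 - x)^2 = sum_{k>=0} 4(k + 1) x^k.
For k = 60: 4 * 61 = 244.

244


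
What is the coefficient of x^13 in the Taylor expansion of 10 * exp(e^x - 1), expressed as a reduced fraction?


exp(e^x - 1) = sum_{k>=0} Bell_k x^k / k!, where Bell_k is the k-th Bell number.
So the coefficient of x^13 is 10 * Bell_13 / 13!.
Computing: Bell_13 = 27644437 and 13! = 6227020800, giving
10 * 27644437/6227020800 = 27644437/622702080.

27644437/622702080


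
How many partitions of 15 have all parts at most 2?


Using the generating function (1-x)^(-1)(1-x^2)^(-1),
the coefficient of x^15 counts these restricted partitions.
Result = 8

8


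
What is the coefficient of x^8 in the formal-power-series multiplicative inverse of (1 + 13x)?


The inverse is 1/(1 + 13x). Apply the geometric identity 1/(1 - y) = sum_{k>=0} y^k with y = -13x:
1/(1 + 13x) = sum_{k>=0} (-13)^k x^k.
So the coefficient of x^8 is (-13)^8 = 815730721.

815730721


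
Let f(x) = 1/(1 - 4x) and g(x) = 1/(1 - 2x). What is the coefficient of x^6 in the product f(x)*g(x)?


The coefficient of x^n in f*g is the Cauchy product: sum_{k=0}^{n} a^k * b^(n-k).
With a=4, b=2, n=6:
sum_{k=0}^{6} 4^k * 2^(6-k)
= 8128

8128


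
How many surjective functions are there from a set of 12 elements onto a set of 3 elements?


By inclusion-exclusion on which target elements are missed, the number of surjections from an n-set onto a k-set is
surj(n, k) = sum_{j=0}^{k} (-1)^j C(k, j) (k - j)^n.
Equivalently surj(n, k) = k! * S(n, k), where S(n, k) is the Stirling number of the second kind.
For n = 12, k = 3:
S(12, 3) = 86526, so
surj = 3! * 86526 = 6 * 86526 = 519156.

519156


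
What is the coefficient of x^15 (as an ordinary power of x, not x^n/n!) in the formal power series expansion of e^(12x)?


The exponential series is e^y = sum_{k>=0} y^k / k!. Substituting y = 12x gives
e^(12x) = sum_{k>=0} 12^k x^k / k!.
So the coefficient of x^n is a^n/n! with a = 12, n = 15:
12^15 / 15! = 15407021574586368/1307674368000 = 10319560704/875875

10319560704/875875


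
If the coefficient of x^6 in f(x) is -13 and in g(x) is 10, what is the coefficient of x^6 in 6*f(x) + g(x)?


Scalar multiplication scales coefficients: 6 * -13 = -78.
Then add the g coefficient: -78 + 10
= -68

-68


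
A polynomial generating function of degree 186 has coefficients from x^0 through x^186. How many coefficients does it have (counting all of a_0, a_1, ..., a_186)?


A polynomial of degree 186 takes the form a_0 + a_1 x + ... + a_186 x^186.
The number of coefficients is 186 + 1 = 187.

187


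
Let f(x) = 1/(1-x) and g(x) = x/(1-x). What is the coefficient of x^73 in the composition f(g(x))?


First simplify the composition: f(g(x)) = 1/(1 - x/(1-x)) = (1-x)/((1-x) - x) = (1-x)/(1-2x).
Now extract the coefficient. Write (1-x)/(1-2x) = 1/(1-2x) - x/(1-2x).
The coefficient of x^n in 1/(1-2x) is 2^n, and in x/(1-2x) is 2^(n-1) (for n >= 1).
So the coefficient of x^73 is 2^73 - 2^72 = 9444732965739290427392 - 4722366482869645213696 = 4722366482869645213696.

4722366482869645213696


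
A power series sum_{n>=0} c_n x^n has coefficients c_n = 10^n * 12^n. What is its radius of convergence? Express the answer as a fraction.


By the root test (Cauchy-Hadamard), the radius is R = 1 / limsup_n |c_n|^(1/n).
Here |c_n|^(1/n) = (10^n * 12^n)^(1/n) = 10 * 12 = 120 for all n.
So R = 1/120 = 1/120.

1/120


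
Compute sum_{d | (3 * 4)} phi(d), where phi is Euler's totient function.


First, 3 * 4 = 12. One classical identity is sum_{d | n} phi(d) = n (each k in [1, n] has a unique gcd with n, and among the k's with gcd(k, n) = n/d there are phi(d) of them). So the sum equals 12. We also verify directly:
Divisors of 12: 1, 2, 3, 4, 6, 12.
phi values: 1, 1, 2, 2, 2, 4.
Sum = 12.

12


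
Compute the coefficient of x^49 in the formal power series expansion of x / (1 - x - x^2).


Let f(x) = sum_{k>=0} a_k x^k. Multiplying f(x) * (1 - x - x^2) = x and matching coefficients gives a_0 = 0, a_1 = 1, and a_k = a_{k-1} + a_{k-2} for k >= 2. These are the Fibonacci numbers F_k.
Iterating from F_0 = 0, F_1 = 1:
F_0=0, F_1=1, F_2=1, F_3=2, F_4=3, F_5=5, F_6=8, F_7=13, F_8=21, F_9=34, ...
F_49 = 7778742049.

7778742049


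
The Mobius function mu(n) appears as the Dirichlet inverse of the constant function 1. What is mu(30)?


30 = 2 * 3 * 5 (all distinct primes).
mu(30) = (-1)^3 = -1

-1


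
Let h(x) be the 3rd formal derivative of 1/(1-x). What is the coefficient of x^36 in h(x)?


Differentiating 3 times: d^3/dx^3 [1/(1-x)] = 3!/(1-x)^4.
The expansion 1/(1-x)^4 = sum_{k>=0} C(k+3, 3) x^k, so the coefficient of x^n in 3!/(1-x)^4 is 3! * C(n+3, 3).
For n = 36: 6 * C(39, 3) = 6 * 9139 = 54834

54834


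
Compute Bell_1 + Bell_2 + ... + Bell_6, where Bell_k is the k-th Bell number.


Recall Bell_k counts set partitions of a k-set (with Bell_0 = 1 by convention).
Bell_1 through Bell_6: 1, 2, 5, 15, 52, 203
Sum = 1 + 2 + 5 + 15 + 52 + 203 = 278.

278


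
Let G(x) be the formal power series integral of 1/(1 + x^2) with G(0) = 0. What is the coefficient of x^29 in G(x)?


1/(1 + x^2) = sum_{j>=0} (-1)^j x^(2j). Integrating termwise with G(0) = 0:
G(x) = sum_{j>=0} (-1)^j x^(2j+1) / (2j+1) = arctan(x).
Only odd powers are nonzero. For x^29 write 29 = 2*14 + 1, giving
(-1)^14 / 29 = 1/29 = 1/29.

1/29


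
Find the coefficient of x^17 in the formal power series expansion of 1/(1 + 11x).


Write 1/(1 + c x) = 1/(1 - (-c) x) and apply the geometric-series identity
1/(1 - y) = sum_{k>=0} y^k to get 1/(1 + c x) = sum_{k>=0} (-c)^k x^k.
So the coefficient of x^k is (-c)^k = (-1)^k * c^k.
Here c = 11 and k = 17:
(-11)^17 = -1 * 505447028499293771 = -505447028499293771

-505447028499293771


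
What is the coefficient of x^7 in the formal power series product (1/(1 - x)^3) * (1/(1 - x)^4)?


Combine the factors: (1/(1 - x)^3) * (1/(1 - x)^4) = 1/(1 - x)^7.
Then use 1/(1 - x)^r = sum_{k>=0} C(k + r - 1, r - 1) x^k with r = 7 and k = 7:
C(13, 6) = 1716.

1716


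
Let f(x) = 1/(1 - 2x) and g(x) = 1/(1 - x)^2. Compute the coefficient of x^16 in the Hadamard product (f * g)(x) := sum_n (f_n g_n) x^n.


f has coefficients f_k = 2^k. For g = 1/(1 - x)^2 the coefficient is g_k = C(k + 1, 1) = k + 1. The Hadamard coefficient is (f * g)_k = 2^k * (k + 1).
For k = 16: 2^16 * 17 = 65536 * 17 = 1114112.

1114112


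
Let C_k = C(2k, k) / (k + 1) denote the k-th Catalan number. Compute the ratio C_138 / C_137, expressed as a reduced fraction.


Using C_k = (2k)! / (k! (k+1)!), the ratio C_{k+1}/C_k simplifies to
C_{k+1}/C_k = [(2k+2)! / ((k+1)! (k+2)!)] * [k! (k+1)! / (2k)!]
 = (2k+2)(2k+1) / ((k+1)(k+2)) = 2(2k+1) / (k+2).
For k = 137: 2(2*137 + 1) / (137 + 2) = 550/139 = 550/139.

550/139


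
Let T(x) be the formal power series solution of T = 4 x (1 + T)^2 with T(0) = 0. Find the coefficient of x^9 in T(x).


Apply the Lagrange inversion formula: if T = 4 x * phi(T) with phi(t) = (1 + t)^2, then [x^n] T = 4^n * (1/n) [t^(n-1)] phi(t)^n = 4^n * (1/n) [t^(n-1)] (1 + t)^(2n) = 4^n * (1/n) C(2n, n-1).
Using the identity C(2n, n-1) = C(2n, n) * n / (n+1), the unscaled factor equals C(2n, n) / (n+1) = C_n, the n-th Catalan number.
For n = 9: C_9 = C(18, 9) / 10 = 48620/10 = 4862.
With the 4^9 = 262144 factor, the coefficient is 262144 * 4862 = 1274544128.

1274544128


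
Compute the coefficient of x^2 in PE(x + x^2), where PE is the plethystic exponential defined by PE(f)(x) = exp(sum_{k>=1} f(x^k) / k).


With f(x) = x + x^2, the exponent is sum_{k>=1} (x^k + x^(2k)) / k = -ln(1 - x) - ln(1 - x^2). Exponentiating:
PE(x + x^2) = 1 / ((1 - x)(1 - x^2)).
This is the generating function for partitions of n into parts of size 1 or 2. The number of 2's can be any j in 0..1, and the rest are 1's, so
[x^2] = floor(2/2) + 1 = 2.

2


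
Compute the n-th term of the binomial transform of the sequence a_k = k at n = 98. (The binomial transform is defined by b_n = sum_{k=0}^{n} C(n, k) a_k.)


With a_k = k, b_n = sum_{k=0}^{n} C(n, k) k. Using k * C(n, k) = n * C(n-1, k-1) gives b_n = n * sum_{k>=1} C(n-1, k-1) = n * 2^(n-1).
For n = 98: 98 * 2^97 = 98 * 158456325028528675187087900672 = 15528719852795810168334614265856.

15528719852795810168334614265856


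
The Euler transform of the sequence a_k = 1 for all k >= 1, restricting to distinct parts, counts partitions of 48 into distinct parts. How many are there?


Partitions of 48 into distinct parts can be computed via generating function.
Product (1+x)(1+x^2)(1+x^3)...
The coefficient of x^48 = 2910

2910


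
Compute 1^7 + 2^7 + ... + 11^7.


This power sum has a closed form given by Faulhaber's formula
sum_{k=1}^{m} k^p = (1 / (p + 1)) * sum_{j=0}^{p} C(p + 1, j) B_j m^(p + 1 - j),
but for small m direct computation is fastest:
1 + 128 + 2187 + 16384 + 78125 + 279936 + 823543 + 2097152 + 4782969 + 10000000 + 19487171 = 37567596.

37567596


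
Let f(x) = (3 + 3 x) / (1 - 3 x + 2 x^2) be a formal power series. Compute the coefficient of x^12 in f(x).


Write f(x) = sum_{k>=0} a_k x^k. Multiplying both sides by 1 - 3 x + 2 x^2 gives
(1 - 3 x + 2 x^2) sum_{k>=0} a_k x^k = 3 + 3 x.
Matching coefficients:
 x^0: a_0 = 3
 x^1: a_1 - 3 a_0 = 3  =>  a_1 = 3*3 + 3 = 12
 x^k (k >= 2): a_k = 3 a_{k-1} - 2 a_{k-2}.
Iterating: a_2 = 30, a_3 = 66, a_4 = 138, a_5 = 282, a_6 = 570, a_7 = 1146, a_8 = 2298, a_9 = 4602, a_10 = 9210, a_11 = 18426, a_12 = 36858.
So the coefficient of x^12 is 36858.

36858


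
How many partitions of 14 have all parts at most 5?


Using the generating function (1-x)^(-1)(1-x^2)^(-1)...(1-x^5)^(-1),
the coefficient of x^14 counts these restricted partitions.
Result = 70

70


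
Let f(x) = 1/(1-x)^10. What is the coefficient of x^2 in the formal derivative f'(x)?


Differentiate: d/dx [ 1/(1-x)^r ] = r / (1-x)^(r+1).
Here r = 10, so f'(x) = 10 / (1-x)^11.
The expansion of 1/(1-x)^(r+1) has coefficient of x^n equal to C(n+r, r).
So the coefficient of x^2 in f'(x) is
10 * C(12, 10) = 10 * 66 = 660

660


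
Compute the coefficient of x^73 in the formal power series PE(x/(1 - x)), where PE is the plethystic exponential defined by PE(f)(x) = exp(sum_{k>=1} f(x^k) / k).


For f(x) = x/(1 - x) we have
sum_{k>=1} f(x^k) / k = sum_{k>=1} (1/k) * x^k / (1 - x^k) = sum_{k, m >= 1} x^(k m) / k,
which after exponentiating simplifies to
PE(x/(1 - x)) = prod_{k>=1} 1 / (1 - x^k).
This is the generating function for the partition function p(n), so the coefficient of x^73 is p(73).
Computing p(73) by dynamic programming over parts 1, 2, ..., 73: p(73) = 6185689.

6185689


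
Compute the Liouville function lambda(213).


The Liouville function is lambda(k) = (-1)^Omega(k), where Omega(k) counts the prime factors of k with multiplicity.
Factoring: 213 = 3 * 71, so Omega(213) = 2.
lambda(213) = (-1)^2 = 1.

1


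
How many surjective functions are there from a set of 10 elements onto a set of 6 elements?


By inclusion-exclusion on which target elements are missed, the number of surjections from an n-set onto a k-set is
surj(n, k) = sum_{j=0}^{k} (-1)^j C(k, j) (k - j)^n.
Equivalently surj(n, k) = k! * S(n, k), where S(n, k) is the Stirling number of the second kind.
For n = 10, k = 6:
S(10, 6) = 22827, so
surj = 6! * 22827 = 720 * 22827 = 16435440.

16435440


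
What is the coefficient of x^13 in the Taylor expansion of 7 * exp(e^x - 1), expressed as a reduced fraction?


exp(e^x - 1) = sum_{k>=0} Bell_k x^k / k!, where Bell_k is the k-th Bell number.
So the coefficient of x^13 is 7 * Bell_13 / 13!.
Computing: Bell_13 = 27644437 and 13! = 6227020800, giving
7 * 27644437/6227020800 = 27644437/889574400.

27644437/889574400


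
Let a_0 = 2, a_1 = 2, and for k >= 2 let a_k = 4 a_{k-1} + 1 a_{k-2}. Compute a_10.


Iterating the recurrence forward:
a_0 = 2
a_1 = 2
a_2 = 4*2 + 1*2 = 10
a_3 = 4*10 + 1*2 = 42
a_4 = 4*42 + 1*10 = 178
a_5 = 4*178 + 1*42 = 754
a_6 = 4*754 + 1*178 = 3194
a_7 = 4*3194 + 1*754 = 13530
a_8 = 4*13530 + 1*3194 = 57314
a_9 = 4*57314 + 1*13530 = 242786
a_10 = 4*242786 + 1*57314 = 1028458
So a_10 = 1028458.

1028458


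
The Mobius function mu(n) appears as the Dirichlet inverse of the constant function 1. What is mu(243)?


243 has a squared prime factor, so mu(243) = 0.
Factorization reveals a repeated prime.

0


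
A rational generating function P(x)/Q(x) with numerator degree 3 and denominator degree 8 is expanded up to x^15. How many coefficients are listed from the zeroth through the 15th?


Expanding up to x^15 gives the coefficients for x^0, x^1, ..., x^15.
That is 15 + 1 = 16 coefficients in total.

16


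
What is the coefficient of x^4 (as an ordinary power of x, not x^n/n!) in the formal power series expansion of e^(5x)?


The exponential series is e^y = sum_{k>=0} y^k / k!. Substituting y = 5x gives
e^(5x) = sum_{k>=0} 5^k x^k / k!.
So the coefficient of x^n is a^n/n! with a = 5, n = 4:
5^4 / 4! = 625/24 = 625/24

625/24


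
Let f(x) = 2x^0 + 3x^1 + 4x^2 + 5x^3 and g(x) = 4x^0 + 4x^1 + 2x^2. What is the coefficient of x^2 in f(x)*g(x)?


Cauchy product at x^2:
2*2 + 3*4 + 4*4
= 32

32


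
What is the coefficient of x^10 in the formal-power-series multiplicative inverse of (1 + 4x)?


The inverse is 1/(1 + 4x). Apply the geometric identity 1/(1 - y) = sum_{k>=0} y^k with y = -4x:
1/(1 + 4x) = sum_{k>=0} (-4)^k x^k.
So the coefficient of x^10 is (-4)^10 = 1048576.

1048576


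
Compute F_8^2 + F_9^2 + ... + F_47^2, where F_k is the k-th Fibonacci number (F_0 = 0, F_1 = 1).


There is a standard identity sum_{k=0}^{N} F_k^2 = F_N * F_{N+1} (proved inductively from the telescoping relation F_k^2 = F_k F_{k+1} - F_{k-1} F_k). Then
sum_{k=8}^{47} F_k^2 = F_47 F_48 - F_7 F_8.
Computing: F_47 = 2971215073, F_48 = 4807526976, F_7 = 13, F_8 = 21.
Sum = 2971215073 * 4807526976 - 13 * 21 = 14284196614945308975.

14284196614945308975


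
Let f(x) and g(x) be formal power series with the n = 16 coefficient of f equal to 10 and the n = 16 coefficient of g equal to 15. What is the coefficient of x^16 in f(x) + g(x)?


Addition of formal power series is termwise.
The coefficient of x^16 in f + g = 10 + 15
= 25

25


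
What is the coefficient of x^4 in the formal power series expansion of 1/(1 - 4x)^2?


The general identity 1/(1 - c x)^r = sum_{k>=0} c^k C(k + r - 1, r - 1) x^k follows by substituting y = c x into 1/(1 - y)^r = sum_{k>=0} C(k + r - 1, r - 1) y^k.
For c = 4, r = 2, k = 4:
4^4 * C(5, 1) = 256 * 5 = 1280.

1280


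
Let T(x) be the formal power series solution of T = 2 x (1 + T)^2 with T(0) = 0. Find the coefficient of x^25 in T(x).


Apply the Lagrange inversion formula: if T = 2 x * phi(T) with phi(t) = (1 + t)^2, then [x^n] T = 2^n * (1/n) [t^(n-1)] phi(t)^n = 2^n * (1/n) [t^(n-1)] (1 + t)^(2n) = 2^n * (1/n) C(2n, n-1).
Using the identity C(2n, n-1) = C(2n, n) * n / (n+1), the unscaled factor equals C(2n, n) / (n+1) = C_n, the n-th Catalan number.
For n = 25: C_25 = C(50, 25) / 26 = 126410606437752/26 = 4861946401452.
With the 2^25 = 33554432 factor, the coefficient is 33554432 * 4861946401452 = 163139849915165835264.

163139849915165835264


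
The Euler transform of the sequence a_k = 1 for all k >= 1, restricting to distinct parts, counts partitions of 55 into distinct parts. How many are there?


Partitions of 55 into distinct parts can be computed via generating function.
Product (1+x)(1+x^2)(1+x^3)...
The coefficient of x^55 = 6378

6378


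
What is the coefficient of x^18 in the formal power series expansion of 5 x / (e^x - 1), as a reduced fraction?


The exponential generating function for Bernoulli numbers is
x / (e^x - 1) = sum_{k>=0} B_k x^k / k!.
So the coefficient of x^18 in 5 x / (e^x - 1) is 5 B_18 / 18!.
Computing: B_18 = 43867/798, 18! = 6402373705728000, giving
5 * 43867/798 / 6402373705728000 = 43867/1021818843434188800.

43867/1021818843434188800


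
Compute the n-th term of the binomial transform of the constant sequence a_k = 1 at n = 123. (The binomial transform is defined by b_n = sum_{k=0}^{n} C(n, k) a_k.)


With a_k = 1 for all k, b_n = sum_{k=0}^{n} C(n, k) = 2^n by the binomial theorem.
For n = 123: 2^123 = 10633823966279326983230456482242756608.

10633823966279326983230456482242756608


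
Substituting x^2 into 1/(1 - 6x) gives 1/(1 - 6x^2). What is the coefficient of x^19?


Since 1/(1 - 6x^2) only has even powers of x,
the coefficient of x^19 (odd) is 0.

0


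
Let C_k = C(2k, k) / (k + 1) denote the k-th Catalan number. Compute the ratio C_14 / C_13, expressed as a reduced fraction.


Using C_k = (2k)! / (k! (k+1)!), the ratio C_{k+1}/C_k simplifies to
C_{k+1}/C_k = [(2k+2)! / ((k+1)! (k+2)!)] * [k! (k+1)! / (2k)!]
 = (2k+2)(2k+1) / ((k+1)(k+2)) = 2(2k+1) / (k+2).
For k = 13: 2(2*13 + 1) / (13 + 2) = 54/15 = 18/5.

18/5


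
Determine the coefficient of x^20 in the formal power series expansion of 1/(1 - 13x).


The geometric series identity gives 1/(1 - c x) = sum_{k>=0} c^k x^k, so the coefficient of x^k is c^k.
Here c = 13 and k = 20.
Computing: 13^20 = 19004963774880799438801

19004963774880799438801


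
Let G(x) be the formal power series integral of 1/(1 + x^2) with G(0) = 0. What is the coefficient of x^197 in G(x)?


1/(1 + x^2) = sum_{j>=0} (-1)^j x^(2j). Integrating termwise with G(0) = 0:
G(x) = sum_{j>=0} (-1)^j x^(2j+1) / (2j+1) = arctan(x).
Only odd powers are nonzero. For x^197 write 197 = 2*98 + 1, giving
(-1)^98 / 197 = 1/197 = 1/197.

1/197


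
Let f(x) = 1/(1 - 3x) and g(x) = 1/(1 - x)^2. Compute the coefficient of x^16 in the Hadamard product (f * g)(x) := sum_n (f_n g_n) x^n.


f has coefficients f_k = 3^k. For g = 1/(1 - x)^2 the coefficient is g_k = C(k + 1, 1) = k + 1. The Hadamard coefficient is (f * g)_k = 3^k * (k + 1).
For k = 16: 3^16 * 17 = 43046721 * 17 = 731794257.

731794257


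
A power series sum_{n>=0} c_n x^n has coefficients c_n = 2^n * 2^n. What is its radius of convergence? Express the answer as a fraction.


By the root test (Cauchy-Hadamard), the radius is R = 1 / limsup_n |c_n|^(1/n).
Here |c_n|^(1/n) = (2^n * 2^n)^(1/n) = 2 * 2 = 4 for all n.
So R = 1/4 = 1/4.

1/4


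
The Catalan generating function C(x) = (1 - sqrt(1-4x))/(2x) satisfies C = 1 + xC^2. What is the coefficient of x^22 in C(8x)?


Substituting x -> 8x scales the n-th coefficient by 8^n, so [x^22] C(8x) = 8^22 * C_22.
C_22 = C(2*22, 22)/(23) = 2104098963720/23 = 91482563640.
So 8^22 * 91482563640 = 73786976294838206464 * 91482563640 = 6750221754695707626346339368960.

6750221754695707626346339368960


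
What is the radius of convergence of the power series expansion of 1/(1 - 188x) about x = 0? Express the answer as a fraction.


Expanding 1/(1 - 188x) = sum_{k>=0} 188^k x^k, the series converges when |188x| < 1, i.e., |x| < 1/188.
So the radius of convergence is 1/188 = 1/188.

1/188


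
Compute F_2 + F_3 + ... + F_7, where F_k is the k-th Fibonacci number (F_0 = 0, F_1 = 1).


Use the identity sum_{k=0}^{N} F_k = F_{N+2} - 1 (which follows from F_{k+2} - F_{k+1} = F_k). Then
sum_{k=2}^{7} F_k = (F_{9} - 1) - (F_{3} - 1) = F_{9} - F_{3}.
Computing: F_{9} = 34, F_{3} = 2, so
Sum = 34 - 2 = 32.

32


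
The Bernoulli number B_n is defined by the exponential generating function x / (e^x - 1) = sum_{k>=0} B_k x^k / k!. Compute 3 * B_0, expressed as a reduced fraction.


Bernoulli numbers can also be computed recursively via B_0 = 1 and sum_{j=0}^{m} C(m+1, j) B_j = 0 for m >= 1. Odd-index Bernoulli numbers vanish for k >= 3.
Computing B_0 = 1, so 3 * B_0 = 3 * 1 = 3.

3


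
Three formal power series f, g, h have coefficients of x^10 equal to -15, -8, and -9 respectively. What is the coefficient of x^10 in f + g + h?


Series addition is componentwise:
-15 + -8 + -9
= -32

-32


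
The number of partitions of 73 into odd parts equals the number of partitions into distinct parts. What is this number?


Computing partitions of 73 into odd parts (1, 3, 5, ...):
Using the generating function prod_{k>=0} 1/(1-x^(2k+1)),
the count is 40026

40026


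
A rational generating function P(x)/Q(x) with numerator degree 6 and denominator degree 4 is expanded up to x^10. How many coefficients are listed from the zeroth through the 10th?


Expanding up to x^10 gives the coefficients for x^0, x^1, ..., x^10.
That is 10 + 1 = 11 coefficients in total.

11


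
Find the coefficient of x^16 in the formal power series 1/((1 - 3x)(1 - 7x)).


By partial fractions or Cauchy convolution:
The coefficient equals sum_{k=0}^{16} 3^k * 7^(16-k).
= 58157596211761

58157596211761


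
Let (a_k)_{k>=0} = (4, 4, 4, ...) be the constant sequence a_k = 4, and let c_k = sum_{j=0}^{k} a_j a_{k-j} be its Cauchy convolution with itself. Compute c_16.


Since a_j = 4 for all j >= 0, the convolution sum becomes
c_k = sum_{j=0}^{k} 4 * 4 = 16 * (k + 1).
Equivalently, the generating function of (a_k) is 4/(1 - x) and its square is 16/(1 - x)^2 = sum_{k>=0} 16(k + 1) x^k.
For k = 16: 16 * 17 = 272.

272


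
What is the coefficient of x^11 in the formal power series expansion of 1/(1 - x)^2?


The expansion 1/(1 - x)^r = sum_{k>=0} C(k + r - 1, r - 1) x^k follows from the multiset / negative-binomial theorem (or from repeated differentiation of the geometric series).
For r = 2 and k = 11:
C(12, 1) = 479001600 / (1 * 39916800) = 12.

12


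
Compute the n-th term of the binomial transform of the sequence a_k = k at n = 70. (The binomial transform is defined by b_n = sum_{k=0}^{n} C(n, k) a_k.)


With a_k = k, b_n = sum_{k=0}^{n} C(n, k) k. Using k * C(n, k) = n * C(n-1, k-1) gives b_n = n * sum_{k>=1} C(n-1, k-1) = n * 2^(n-1).
For n = 70: 70 * 2^69 = 70 * 590295810358705651712 = 41320706725109395619840.

41320706725109395619840


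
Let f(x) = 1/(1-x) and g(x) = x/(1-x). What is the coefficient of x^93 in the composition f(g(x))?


First simplify the composition: f(g(x)) = 1/(1 - x/(1-x)) = (1-x)/((1-x) - x) = (1-x)/(1-2x).
Now extract the coefficient. Write (1-x)/(1-2x) = 1/(1-2x) - x/(1-2x).
The coefficient of x^n in 1/(1-2x) is 2^n, and in x/(1-2x) is 2^(n-1) (for n >= 1).
So the coefficient of x^93 is 2^93 - 2^92 = 9903520314283042199192993792 - 4951760157141521099596496896 = 4951760157141521099596496896.

4951760157141521099596496896


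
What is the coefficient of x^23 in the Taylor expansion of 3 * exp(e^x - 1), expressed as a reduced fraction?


exp(e^x - 1) = sum_{k>=0} Bell_k x^k / k!, where Bell_k is the k-th Bell number.
So the coefficient of x^23 is 3 * Bell_23 / 23!.
Computing: Bell_23 = 44152005855084346 and 23! = 25852016738884976640000, giving
3 * 44152005855084346/25852016738884976640000 = 22076002927542173/4308669456480829440000.

22076002927542173/4308669456480829440000


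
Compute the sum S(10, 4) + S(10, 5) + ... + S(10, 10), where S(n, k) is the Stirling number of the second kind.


By definition, S(n, k) counts partitions of an n-set into exactly k nonempty blocks.
Computing row n = 10 for k = 4..10:
S(10, k): 34105, 42525, 22827, 5880, 750, 45, 1
Sum = 106133.

106133


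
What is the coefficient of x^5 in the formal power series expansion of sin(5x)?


The Maclaurin series is sin(t) = sum_{k>=0} (-1)^k t^(2k+1) / (2k+1)!, so substituting t = 5x, only odd powers of x are nonzero, with coefficient of x^(2k+1) equal to (-1)^k 5^(2k+1) / (2k+1)!.
Write 5 = 2*2 + 1, giving the coefficient (-1)^2 * 5^5 / 5! = 3125/120 = 625/24.

625/24


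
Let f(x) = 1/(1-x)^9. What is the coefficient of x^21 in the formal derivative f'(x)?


Differentiate: d/dx [ 1/(1-x)^r ] = r / (1-x)^(r+1).
Here r = 9, so f'(x) = 9 / (1-x)^10.
The expansion of 1/(1-x)^(r+1) has coefficient of x^n equal to C(n+r, r).
So the coefficient of x^21 in f'(x) is
9 * C(30, 9) = 9 * 14307150 = 128764350

128764350


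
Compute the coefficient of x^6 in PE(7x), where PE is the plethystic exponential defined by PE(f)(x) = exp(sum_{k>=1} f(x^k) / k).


With f(x) = 7x, the exponent is sum_{k>=1} 7 x^k / k = 7 * (-ln(1 - x)). Exponentiating:
PE(7x) = exp(-7 ln(1 - x)) = 1/(1 - x)^7.
By the negative binomial expansion, [x^n] 1/(1 - x)^7 = C(n + 6, 6).
For n = 6: C(12, 6) = 924.

924


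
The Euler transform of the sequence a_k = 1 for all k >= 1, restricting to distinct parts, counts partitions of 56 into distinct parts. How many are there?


Partitions of 56 into distinct parts can be computed via generating function.
Product (1+x)(1+x^2)(1+x^3)...
The coefficient of x^56 = 7108

7108


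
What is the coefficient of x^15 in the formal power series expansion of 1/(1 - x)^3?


The negative binomial / multiset identity is
1/(1 - x)^r = sum_{k>=0} C(k + r - 1, r - 1) x^k.
Here r = 3 and k = 15, so the coefficient is
C(15 + 2, 2) = C(17, 2)
= 136

136


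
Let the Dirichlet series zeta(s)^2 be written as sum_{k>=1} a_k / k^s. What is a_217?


The Dirichlet convolution of the constant function 1 with itself gives (1 * 1)(k) = sum_{d | k} 1 = d(k), the number of positive divisors of k.
Since zeta(s) = sum_{k>=1} 1/k^s, we have zeta(s)^2 = sum_{k>=1} d(k)/k^s, so a_k = d(k).
For k = 217: the divisors are 1, 7, 31, 217.
Count = 4.

4
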